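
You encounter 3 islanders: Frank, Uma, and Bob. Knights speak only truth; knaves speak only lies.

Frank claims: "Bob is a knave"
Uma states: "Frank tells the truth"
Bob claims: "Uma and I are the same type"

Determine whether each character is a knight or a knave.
Frank is a knight.
Uma is a knight.
Bob is a knave.

Verification:
- Frank (knight) says "Bob is a knave" - this is TRUE because Bob is a knave.
- Uma (knight) says "Frank tells the truth" - this is TRUE because Frank is a knight.
- Bob (knave) says "Uma and I are the same type" - this is FALSE (a lie) because Bob is a knave and Uma is a knight.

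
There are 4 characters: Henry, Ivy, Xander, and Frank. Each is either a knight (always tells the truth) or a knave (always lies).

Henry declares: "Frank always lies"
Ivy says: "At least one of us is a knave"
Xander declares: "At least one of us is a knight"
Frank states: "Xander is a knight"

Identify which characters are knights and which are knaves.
Henry is a knave.
Ivy is a knight.
Xander is a knight.
Frank is a knight.

Verification:
- Henry (knave) says "Frank always lies" - this is FALSE (a lie) because Frank is a knight.
- Ivy (knight) says "At least one of us is a knave" - this is TRUE because Henry is a knave.
- Xander (knight) says "At least one of us is a knight" - this is TRUE because Ivy, Xander, and Frank are knights.
- Frank (knight) says "Xander is a knight" - this is TRUE because Xander is a knight.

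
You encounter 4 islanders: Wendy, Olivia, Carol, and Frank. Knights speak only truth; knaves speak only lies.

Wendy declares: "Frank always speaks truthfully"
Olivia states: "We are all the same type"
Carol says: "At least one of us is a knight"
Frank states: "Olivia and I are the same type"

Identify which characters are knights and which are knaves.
Wendy is a knight.
Olivia is a knight.
Carol is a knight.
Frank is a knight.

Verification:
- Wendy (knight) says "Frank always speaks truthfully" - this is TRUE because Frank is a knight.
- Olivia (knight) says "We are all the same type" - this is TRUE because Wendy, Olivia, Carol, and Frank are knights.
- Carol (knight) says "At least one of us is a knight" - this is TRUE because Wendy, Olivia, Carol, and Frank are knights.
- Frank (knight) says "Olivia and I are the same type" - this is TRUE because Frank is a knight and Olivia is a knight.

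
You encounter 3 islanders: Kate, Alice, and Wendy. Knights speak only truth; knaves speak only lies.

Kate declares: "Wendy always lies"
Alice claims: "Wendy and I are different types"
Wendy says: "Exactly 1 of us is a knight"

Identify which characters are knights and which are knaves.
Kate is a knight.
Alice is a knight.
Wendy is a knave.

Verification:
- Kate (knight) says "Wendy always lies" - this is TRUE because Wendy is a knave.
- Alice (knight) says "Wendy and I are different types" - this is TRUE because Alice is a knight and Wendy is a knave.
- Wendy (knave) says "Exactly 1 of us is a knight" - this is FALSE (a lie) because there are 2 knights.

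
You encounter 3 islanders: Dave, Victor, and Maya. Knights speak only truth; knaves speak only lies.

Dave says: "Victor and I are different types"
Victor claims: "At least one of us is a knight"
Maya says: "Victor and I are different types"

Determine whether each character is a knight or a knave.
Dave is a knave.
Victor is a knave.
Maya is a knave.

Verification:
- Dave (knave) says "Victor and I are different types" - this is FALSE (a lie) because Dave is a knave and Victor is a knave.
- Victor (knave) says "At least one of us is a knight" - this is FALSE (a lie) because no one is a knight.
- Maya (knave) says "Victor and I are different types" - this is FALSE (a lie) because Maya is a knave and Victor is a knave.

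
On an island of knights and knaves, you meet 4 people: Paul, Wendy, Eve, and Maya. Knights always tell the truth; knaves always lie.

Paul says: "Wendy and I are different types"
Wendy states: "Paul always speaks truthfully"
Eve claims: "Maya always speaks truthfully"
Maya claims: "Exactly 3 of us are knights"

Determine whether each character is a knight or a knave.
Paul is a knave.
Wendy is a knave.
Eve is a knave.
Maya is a knave.

Verification:
- Paul (knave) says "Wendy and I are different types" - this is FALSE (a lie) because Paul is a knave and Wendy is a knave.
- Wendy (knave) says "Paul always speaks truthfully" - this is FALSE (a lie) because Paul is a knave.
- Eve (knave) says "Maya always speaks truthfully" - this is FALSE (a lie) because Maya is a knave.
- Maya (knave) says "Exactly 3 of us are knights" - this is FALSE (a lie) because there are 0 knights.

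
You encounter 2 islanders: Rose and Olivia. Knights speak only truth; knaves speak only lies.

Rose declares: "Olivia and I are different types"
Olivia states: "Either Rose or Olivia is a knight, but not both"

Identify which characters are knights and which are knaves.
Rose is a knave.
Olivia is a knave.

Verification:
- Rose (knave) says "Olivia and I are different types" - this is FALSE (a lie) because Rose is a knave and Olivia is a knave.
- Olivia (knave) says "Either Rose or Olivia is a knight, but not both" - this is FALSE (a lie) because Rose is a knave and Olivia is a knave.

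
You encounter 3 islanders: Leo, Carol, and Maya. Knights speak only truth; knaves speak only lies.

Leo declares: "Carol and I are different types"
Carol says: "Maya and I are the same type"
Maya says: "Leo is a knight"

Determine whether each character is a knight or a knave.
Leo is a knight.
Carol is a knave.
Maya is a knight.

Verification:
- Leo (knight) says "Carol and I are different types" - this is TRUE because Leo is a knight and Carol is a knave.
- Carol (knave) says "Maya and I are the same type" - this is FALSE (a lie) because Carol is a knave and Maya is a knight.
- Maya (knight) says "Leo is a knight" - this is TRUE because Leo is a knight.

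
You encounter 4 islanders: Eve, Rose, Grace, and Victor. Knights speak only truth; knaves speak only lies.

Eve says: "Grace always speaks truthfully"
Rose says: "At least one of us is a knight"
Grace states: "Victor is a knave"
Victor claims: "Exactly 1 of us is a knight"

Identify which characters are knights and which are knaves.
Eve is a knight.
Rose is a knight.
Grace is a knight.
Victor is a knave.

Verification:
- Eve (knight) says "Grace always speaks truthfully" - this is TRUE because Grace is a knight.
- Rose (knight) says "At least one of us is a knight" - this is TRUE because Eve, Rose, and Grace are knights.
- Grace (knight) says "Victor is a knave" - this is TRUE because Victor is a knave.
- Victor (knave) says "Exactly 1 of us is a knight" - this is FALSE (a lie) because there are 3 knights.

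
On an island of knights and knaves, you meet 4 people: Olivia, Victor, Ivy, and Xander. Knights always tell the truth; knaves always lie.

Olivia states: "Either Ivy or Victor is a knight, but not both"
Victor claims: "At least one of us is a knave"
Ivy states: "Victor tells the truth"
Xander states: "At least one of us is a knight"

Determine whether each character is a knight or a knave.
Olivia is a knave.
Victor is a knight.
Ivy is a knight.
Xander is a knight.

Verification:
- Olivia (knave) says "Either Ivy or Victor is a knight, but not both" - this is FALSE (a lie) because Ivy is a knight and Victor is a knight.
- Victor (knight) says "At least one of us is a knave" - this is TRUE because Olivia is a knave.
- Ivy (knight) says "Victor tells the truth" - this is TRUE because Victor is a knight.
- Xander (knight) says "At least one of us is a knight" - this is TRUE because Victor, Ivy, and Xander are knights.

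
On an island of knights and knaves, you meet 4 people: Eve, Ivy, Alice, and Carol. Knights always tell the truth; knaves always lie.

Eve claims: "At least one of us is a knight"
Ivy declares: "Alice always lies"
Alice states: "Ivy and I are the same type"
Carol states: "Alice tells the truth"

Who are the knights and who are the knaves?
Eve is a knight.
Ivy is a knight.
Alice is a knave.
Carol is a knave.

Verification:
- Eve (knight) says "At least one of us is a knight" - this is TRUE because Eve and Ivy are knights.
- Ivy (knight) says "Alice always lies" - this is TRUE because Alice is a knave.
- Alice (knave) says "Ivy and I are the same type" - this is FALSE (a lie) because Alice is a knave and Ivy is a knight.
- Carol (knave) says "Alice tells the truth" - this is FALSE (a lie) because Alice is a knave.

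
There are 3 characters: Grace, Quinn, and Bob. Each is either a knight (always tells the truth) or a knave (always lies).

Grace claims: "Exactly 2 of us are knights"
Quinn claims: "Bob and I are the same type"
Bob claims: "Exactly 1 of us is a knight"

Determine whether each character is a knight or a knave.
Grace is a knave.
Quinn is a knave.
Bob is a knight.

Verification:
- Grace (knave) says "Exactly 2 of us are knights" - this is FALSE (a lie) because there are 1 knights.
- Quinn (knave) says "Bob and I are the same type" - this is FALSE (a lie) because Quinn is a knave and Bob is a knight.
- Bob (knight) says "Exactly 1 of us is a knight" - this is TRUE because there are 1 knights.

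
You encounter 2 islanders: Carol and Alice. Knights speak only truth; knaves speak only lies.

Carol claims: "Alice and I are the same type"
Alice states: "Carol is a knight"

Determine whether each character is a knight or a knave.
Carol is a knight.
Alice is a knight.

Verification:
- Carol (knight) says "Alice and I are the same type" - this is TRUE because Carol is a knight and Alice is a knight.
- Alice (knight) says "Carol is a knight" - this is TRUE because Carol is a knight.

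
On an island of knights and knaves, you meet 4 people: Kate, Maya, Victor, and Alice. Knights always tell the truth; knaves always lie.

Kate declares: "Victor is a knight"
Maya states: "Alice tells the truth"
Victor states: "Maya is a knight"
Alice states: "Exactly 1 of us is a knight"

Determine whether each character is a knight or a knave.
Kate is a knave.
Maya is a knave.
Victor is a knave.
Alice is a knave.

Verification:
- Kate (knave) says "Victor is a knight" - this is FALSE (a lie) because Victor is a knave.
- Maya (knave) says "Alice tells the truth" - this is FALSE (a lie) because Alice is a knave.
- Victor (knave) says "Maya is a knight" - this is FALSE (a lie) because Maya is a knave.
- Alice (knave) says "Exactly 1 of us is a knight" - this is FALSE (a lie) because there are 0 knights.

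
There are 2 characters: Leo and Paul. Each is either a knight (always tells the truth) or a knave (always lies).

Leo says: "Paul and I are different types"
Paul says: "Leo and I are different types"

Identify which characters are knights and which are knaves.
Leo is a knave.
Paul is a knave.

Verification:
- Leo (knave) says "Paul and I are different types" - this is FALSE (a lie) because Leo is a knave and Paul is a knave.
- Paul (knave) says "Leo and I are different types" - this is FALSE (a lie) because Paul is a knave and Leo is a knave.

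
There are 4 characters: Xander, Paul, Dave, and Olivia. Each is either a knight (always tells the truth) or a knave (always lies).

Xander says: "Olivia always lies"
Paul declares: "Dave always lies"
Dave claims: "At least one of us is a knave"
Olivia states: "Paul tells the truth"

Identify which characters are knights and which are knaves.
Xander is a knight.
Paul is a knave.
Dave is a knight.
Olivia is a knave.

Verification:
- Xander (knight) says "Olivia always lies" - this is TRUE because Olivia is a knave.
- Paul (knave) says "Dave always lies" - this is FALSE (a lie) because Dave is a knight.
- Dave (knight) says "At least one of us is a knave" - this is TRUE because Paul and Olivia are knaves.
- Olivia (knave) says "Paul tells the truth" - this is FALSE (a lie) because Paul is a knave.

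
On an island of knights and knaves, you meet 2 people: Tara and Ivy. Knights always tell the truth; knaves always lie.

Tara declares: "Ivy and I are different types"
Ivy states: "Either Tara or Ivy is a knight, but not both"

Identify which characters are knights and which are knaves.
Tara is a knave.
Ivy is a knave.

Verification:
- Tara (knave) says "Ivy and I are different types" - this is FALSE (a lie) because Tara is a knave and Ivy is a knave.
- Ivy (knave) says "Either Tara or Ivy is a knight, but not both" - this is FALSE (a lie) because Tara is a knave and Ivy is a knave.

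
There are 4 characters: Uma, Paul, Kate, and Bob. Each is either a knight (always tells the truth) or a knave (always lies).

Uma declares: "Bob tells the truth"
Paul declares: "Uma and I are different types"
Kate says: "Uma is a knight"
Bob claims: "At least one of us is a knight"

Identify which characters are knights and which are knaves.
Uma is a knave.
Paul is a knave.
Kate is a knave.
Bob is a knave.

Verification:
- Uma (knave) says "Bob tells the truth" - this is FALSE (a lie) because Bob is a knave.
- Paul (knave) says "Uma and I are different types" - this is FALSE (a lie) because Paul is a knave and Uma is a knave.
- Kate (knave) says "Uma is a knight" - this is FALSE (a lie) because Uma is a knave.
- Bob (knave) says "At least one of us is a knight" - this is FALSE (a lie) because no one is a knight.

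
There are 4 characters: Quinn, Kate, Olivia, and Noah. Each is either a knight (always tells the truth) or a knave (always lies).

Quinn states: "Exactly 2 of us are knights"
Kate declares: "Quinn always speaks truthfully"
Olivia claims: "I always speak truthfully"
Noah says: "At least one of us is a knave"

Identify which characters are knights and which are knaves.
Quinn is a knave.
Kate is a knave.
Olivia is a knave.
Noah is a knight.

Verification:
- Quinn (knave) says "Exactly 2 of us are knights" - this is FALSE (a lie) because there are 1 knights.
- Kate (knave) says "Quinn always speaks truthfully" - this is FALSE (a lie) because Quinn is a knave.
- Olivia (knave) says "I always speak truthfully" - this is FALSE (a lie) because Olivia is a knave.
- Noah (knight) says "At least one of us is a knave" - this is TRUE because Quinn, Kate, and Olivia are knaves.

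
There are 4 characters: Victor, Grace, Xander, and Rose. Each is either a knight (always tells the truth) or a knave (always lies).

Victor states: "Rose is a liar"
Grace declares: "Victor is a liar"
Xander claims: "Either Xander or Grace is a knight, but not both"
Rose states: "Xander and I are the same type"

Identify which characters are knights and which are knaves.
Victor is a knight.
Grace is a knave.
Xander is a knight.
Rose is a knave.

Verification:
- Victor (knight) says "Rose is a liar" - this is TRUE because Rose is a knave.
- Grace (knave) says "Victor is a liar" - this is FALSE (a lie) because Victor is a knight.
- Xander (knight) says "Either Xander or Grace is a knight, but not both" - this is TRUE because Xander is a knight and Grace is a knave.
- Rose (knave) says "Xander and I are the same type" - this is FALSE (a lie) because Rose is a knave and Xander is a knight.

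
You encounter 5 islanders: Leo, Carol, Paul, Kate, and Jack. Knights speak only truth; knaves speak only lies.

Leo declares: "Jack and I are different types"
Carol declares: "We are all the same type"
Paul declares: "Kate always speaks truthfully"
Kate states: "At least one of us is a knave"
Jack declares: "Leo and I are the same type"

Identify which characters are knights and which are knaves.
Leo is a knight.
Carol is a knave.
Paul is a knight.
Kate is a knight.
Jack is a knave.

Verification:
- Leo (knight) says "Jack and I are different types" - this is TRUE because Leo is a knight and Jack is a knave.
- Carol (knave) says "We are all the same type" - this is FALSE (a lie) because Leo, Paul, and Kate are knights and Carol and Jack are knaves.
- Paul (knight) says "Kate always speaks truthfully" - this is TRUE because Kate is a knight.
- Kate (knight) says "At least one of us is a knave" - this is TRUE because Carol and Jack are knaves.
- Jack (knave) says "Leo and I are the same type" - this is FALSE (a lie) because Jack is a knave and Leo is a knight.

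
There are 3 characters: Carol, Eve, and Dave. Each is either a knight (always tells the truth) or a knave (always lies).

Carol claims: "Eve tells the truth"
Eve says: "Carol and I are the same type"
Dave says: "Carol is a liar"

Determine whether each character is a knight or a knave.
Carol is a knight.
Eve is a knight.
Dave is a knave.

Verification:
- Carol (knight) says "Eve tells the truth" - this is TRUE because Eve is a knight.
- Eve (knight) says "Carol and I are the same type" - this is TRUE because Eve is a knight and Carol is a knight.
- Dave (knave) says "Carol is a liar" - this is FALSE (a lie) because Carol is a knight.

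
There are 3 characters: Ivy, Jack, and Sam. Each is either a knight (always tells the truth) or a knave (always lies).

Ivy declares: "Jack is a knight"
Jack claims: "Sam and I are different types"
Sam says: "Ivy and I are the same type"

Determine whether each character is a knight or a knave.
Ivy is a knight.
Jack is a knight.
Sam is a knave.

Verification:
- Ivy (knight) says "Jack is a knight" - this is TRUE because Jack is a knight.
- Jack (knight) says "Sam and I are different types" - this is TRUE because Jack is a knight and Sam is a knave.
- Sam (knave) says "Ivy and I are the same type" - this is FALSE (a lie) because Sam is a knave and Ivy is a knight.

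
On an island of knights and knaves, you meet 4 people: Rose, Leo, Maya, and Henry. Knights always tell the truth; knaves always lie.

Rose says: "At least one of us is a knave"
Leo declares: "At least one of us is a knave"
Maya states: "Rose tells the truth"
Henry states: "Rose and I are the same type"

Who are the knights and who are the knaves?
Rose is a knight.
Leo is a knight.
Maya is a knight.
Henry is a knave.

Verification:
- Rose (knight) says "At least one of us is a knave" - this is TRUE because Henry is a knave.
- Leo (knight) says "At least one of us is a knave" - this is TRUE because Henry is a knave.
- Maya (knight) says "Rose tells the truth" - this is TRUE because Rose is a knight.
- Henry (knave) says "Rose and I are the same type" - this is FALSE (a lie) because Henry is a knave and Rose is a knight.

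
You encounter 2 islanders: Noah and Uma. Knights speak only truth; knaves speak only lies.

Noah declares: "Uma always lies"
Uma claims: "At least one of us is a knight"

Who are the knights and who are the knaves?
Noah is a knave.
Uma is a knight.

Verification:
- Noah (knave) says "Uma always lies" - this is FALSE (a lie) because Uma is a knight.
- Uma (knight) says "At least one of us is a knight" - this is TRUE because Uma is a knight.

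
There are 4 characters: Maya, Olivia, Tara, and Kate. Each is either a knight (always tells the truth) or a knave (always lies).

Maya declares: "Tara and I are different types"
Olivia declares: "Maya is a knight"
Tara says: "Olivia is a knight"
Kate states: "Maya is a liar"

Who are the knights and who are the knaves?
Maya is a knave.
Olivia is a knave.
Tara is a knave.
Kate is a knight.

Verification:
- Maya (knave) says "Tara and I are different types" - this is FALSE (a lie) because Maya is a knave and Tara is a knave.
- Olivia (knave) says "Maya is a knight" - this is FALSE (a lie) because Maya is a knave.
- Tara (knave) says "Olivia is a knight" - this is FALSE (a lie) because Olivia is a knave.
- Kate (knight) says "Maya is a liar" - this is TRUE because Maya is a knave.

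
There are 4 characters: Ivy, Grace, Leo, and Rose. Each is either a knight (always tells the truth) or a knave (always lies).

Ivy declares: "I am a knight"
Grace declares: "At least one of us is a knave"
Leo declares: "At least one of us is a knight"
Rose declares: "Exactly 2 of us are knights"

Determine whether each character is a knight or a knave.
Ivy is a knight.
Grace is a knight.
Leo is a knight.
Rose is a knave.

Verification:
- Ivy (knight) says "I am a knight" - this is TRUE because Ivy is a knight.
- Grace (knight) says "At least one of us is a knave" - this is TRUE because Rose is a knave.
- Leo (knight) says "At least one of us is a knight" - this is TRUE because Ivy, Grace, and Leo are knights.
- Rose (knave) says "Exactly 2 of us are knights" - this is FALSE (a lie) because there are 3 knights.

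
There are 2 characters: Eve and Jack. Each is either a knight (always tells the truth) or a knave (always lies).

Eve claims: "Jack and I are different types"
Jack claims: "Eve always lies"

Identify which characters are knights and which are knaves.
Eve is a knight.
Jack is a knave.

Verification:
- Eve (knight) says "Jack and I are different types" - this is TRUE because Eve is a knight and Jack is a knave.
- Jack (knave) says "Eve always lies" - this is FALSE (a lie) because Eve is a knight.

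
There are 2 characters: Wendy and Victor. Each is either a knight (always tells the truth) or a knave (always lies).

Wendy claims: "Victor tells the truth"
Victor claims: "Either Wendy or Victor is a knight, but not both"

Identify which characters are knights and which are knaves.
Wendy is a knave.
Victor is a knave.

Verification:
- Wendy (knave) says "Victor tells the truth" - this is FALSE (a lie) because Victor is a knave.
- Victor (knave) says "Either Wendy or Victor is a knight, but not both" - this is FALSE (a lie) because Wendy is a knave and Victor is a knave.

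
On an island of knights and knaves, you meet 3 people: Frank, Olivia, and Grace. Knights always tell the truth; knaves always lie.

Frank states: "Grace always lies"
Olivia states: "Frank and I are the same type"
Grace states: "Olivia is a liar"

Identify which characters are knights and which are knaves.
Frank is a knight.
Olivia is a knight.
Grace is a knave.

Verification:
- Frank (knight) says "Grace always lies" - this is TRUE because Grace is a knave.
- Olivia (knight) says "Frank and I are the same type" - this is TRUE because Olivia is a knight and Frank is a knight.
- Grace (knave) says "Olivia is a liar" - this is FALSE (a lie) because Olivia is a knight.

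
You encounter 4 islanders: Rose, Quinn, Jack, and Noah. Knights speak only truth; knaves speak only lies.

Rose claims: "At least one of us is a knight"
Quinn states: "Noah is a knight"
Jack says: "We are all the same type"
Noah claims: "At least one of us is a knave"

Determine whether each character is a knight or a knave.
Rose is a knight.
Quinn is a knight.
Jack is a knave.
Noah is a knight.

Verification:
- Rose (knight) says "At least one of us is a knight" - this is TRUE because Rose, Quinn, and Noah are knights.
- Quinn (knight) says "Noah is a knight" - this is TRUE because Noah is a knight.
- Jack (knave) says "We are all the same type" - this is FALSE (a lie) because Rose, Quinn, and Noah are knights and Jack is a knave.
- Noah (knight) says "At least one of us is a knave" - this is TRUE because Jack is a knave.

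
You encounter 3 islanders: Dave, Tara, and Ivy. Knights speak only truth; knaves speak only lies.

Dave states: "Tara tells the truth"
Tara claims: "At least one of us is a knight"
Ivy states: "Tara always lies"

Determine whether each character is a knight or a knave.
Dave is a knight.
Tara is a knight.
Ivy is a knave.

Verification:
- Dave (knight) says "Tara tells the truth" - this is TRUE because Tara is a knight.
- Tara (knight) says "At least one of us is a knight" - this is TRUE because Dave and Tara are knights.
- Ivy (knave) says "Tara always lies" - this is FALSE (a lie) because Tara is a knight.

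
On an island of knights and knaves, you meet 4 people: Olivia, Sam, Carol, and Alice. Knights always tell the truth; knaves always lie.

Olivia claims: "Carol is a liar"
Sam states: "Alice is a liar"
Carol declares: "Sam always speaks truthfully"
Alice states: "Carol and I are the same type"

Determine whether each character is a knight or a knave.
Olivia is a knave.
Sam is a knight.
Carol is a knight.
Alice is a knave.

Verification:
- Olivia (knave) says "Carol is a liar" - this is FALSE (a lie) because Carol is a knight.
- Sam (knight) says "Alice is a liar" - this is TRUE because Alice is a knave.
- Carol (knight) says "Sam always speaks truthfully" - this is TRUE because Sam is a knight.
- Alice (knave) says "Carol and I are the same type" - this is FALSE (a lie) because Alice is a knave and Carol is a knight.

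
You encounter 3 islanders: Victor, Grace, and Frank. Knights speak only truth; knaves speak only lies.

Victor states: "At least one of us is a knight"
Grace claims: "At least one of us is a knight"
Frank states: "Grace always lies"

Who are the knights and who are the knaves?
Victor is a knight.
Grace is a knight.
Frank is a knave.

Verification:
- Victor (knight) says "At least one of us is a knight" - this is TRUE because Victor and Grace are knights.
- Grace (knight) says "At least one of us is a knight" - this is TRUE because Victor and Grace are knights.
- Frank (knave) says "Grace always lies" - this is FALSE (a lie) because Grace is a knight.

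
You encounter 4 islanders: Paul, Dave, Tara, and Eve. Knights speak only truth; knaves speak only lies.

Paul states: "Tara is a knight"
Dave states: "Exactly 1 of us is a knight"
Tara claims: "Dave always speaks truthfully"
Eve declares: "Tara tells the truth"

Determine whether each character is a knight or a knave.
Paul is a knave.
Dave is a knave.
Tara is a knave.
Eve is a knave.

Verification:
- Paul (knave) says "Tara is a knight" - this is FALSE (a lie) because Tara is a knave.
- Dave (knave) says "Exactly 1 of us is a knight" - this is FALSE (a lie) because there are 0 knights.
- Tara (knave) says "Dave always speaks truthfully" - this is FALSE (a lie) because Dave is a knave.
- Eve (knave) says "Tara tells the truth" - this is FALSE (a lie) because Tara is a knave.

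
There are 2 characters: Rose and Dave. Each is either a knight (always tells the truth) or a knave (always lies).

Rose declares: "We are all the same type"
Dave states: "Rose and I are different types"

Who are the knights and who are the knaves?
Rose is a knave.
Dave is a knight.

Verification:
- Rose (knave) says "We are all the same type" - this is FALSE (a lie) because Dave is a knight and Rose is a knave.
- Dave (knight) says "Rose and I are different types" - this is TRUE because Dave is a knight and Rose is a knave.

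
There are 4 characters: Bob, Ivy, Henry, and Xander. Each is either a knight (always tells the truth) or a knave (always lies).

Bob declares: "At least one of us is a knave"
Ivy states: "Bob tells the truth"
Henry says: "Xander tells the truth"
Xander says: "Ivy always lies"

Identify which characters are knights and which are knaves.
Bob is a knight.
Ivy is a knight.
Henry is a knave.
Xander is a knave.

Verification:
- Bob (knight) says "At least one of us is a knave" - this is TRUE because Henry and Xander are knaves.
- Ivy (knight) says "Bob tells the truth" - this is TRUE because Bob is a knight.
- Henry (knave) says "Xander tells the truth" - this is FALSE (a lie) because Xander is a knave.
- Xander (knave) says "Ivy always lies" - this is FALSE (a lie) because Ivy is a knight.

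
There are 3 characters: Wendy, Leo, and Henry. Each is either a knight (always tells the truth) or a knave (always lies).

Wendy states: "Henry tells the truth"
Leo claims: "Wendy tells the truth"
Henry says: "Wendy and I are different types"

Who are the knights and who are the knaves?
Wendy is a knave.
Leo is a knave.
Henry is a knave.

Verification:
- Wendy (knave) says "Henry tells the truth" - this is FALSE (a lie) because Henry is a knave.
- Leo (knave) says "Wendy tells the truth" - this is FALSE (a lie) because Wendy is a knave.
- Henry (knave) says "Wendy and I are different types" - this is FALSE (a lie) because Henry is a knave and Wendy is a knave.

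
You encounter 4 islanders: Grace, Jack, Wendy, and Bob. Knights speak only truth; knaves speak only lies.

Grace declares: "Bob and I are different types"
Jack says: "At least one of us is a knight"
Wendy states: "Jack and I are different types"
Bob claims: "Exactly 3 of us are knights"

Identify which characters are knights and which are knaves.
Grace is a knave.
Jack is a knave.
Wendy is a knave.
Bob is a knave.

Verification:
- Grace (knave) says "Bob and I are different types" - this is FALSE (a lie) because Grace is a knave and Bob is a knave.
- Jack (knave) says "At least one of us is a knight" - this is FALSE (a lie) because no one is a knight.
- Wendy (knave) says "Jack and I are different types" - this is FALSE (a lie) because Wendy is a knave and Jack is a knave.
- Bob (knave) says "Exactly 3 of us are knights" - this is FALSE (a lie) because there are 0 knights.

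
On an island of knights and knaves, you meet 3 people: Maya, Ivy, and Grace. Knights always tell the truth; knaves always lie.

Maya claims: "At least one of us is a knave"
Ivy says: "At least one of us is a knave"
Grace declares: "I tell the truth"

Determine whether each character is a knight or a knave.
Maya is a knight.
Ivy is a knight.
Grace is a knave.

Verification:
- Maya (knight) says "At least one of us is a knave" - this is TRUE because Grace is a knave.
- Ivy (knight) says "At least one of us is a knave" - this is TRUE because Grace is a knave.
- Grace (knave) says "I tell the truth" - this is FALSE (a lie) because Grace is a knave.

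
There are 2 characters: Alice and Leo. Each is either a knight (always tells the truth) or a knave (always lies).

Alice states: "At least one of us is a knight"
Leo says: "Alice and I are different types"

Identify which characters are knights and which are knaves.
Alice is a knave.
Leo is a knave.

Verification:
- Alice (knave) says "At least one of us is a knight" - this is FALSE (a lie) because no one is a knight.
- Leo (knave) says "Alice and I are different types" - this is FALSE (a lie) because Leo is a knave and Alice is a knave.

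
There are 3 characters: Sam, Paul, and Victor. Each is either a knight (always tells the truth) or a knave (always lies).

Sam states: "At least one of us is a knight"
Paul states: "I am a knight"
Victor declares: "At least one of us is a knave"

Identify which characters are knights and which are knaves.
Sam is a knight.
Paul is a knave.
Victor is a knight.

Verification:
- Sam (knight) says "At least one of us is a knight" - this is TRUE because Sam and Victor are knights.
- Paul (knave) says "I am a knight" - this is FALSE (a lie) because Paul is a knave.
- Victor (knight) says "At least one of us is a knave" - this is TRUE because Paul is a knave.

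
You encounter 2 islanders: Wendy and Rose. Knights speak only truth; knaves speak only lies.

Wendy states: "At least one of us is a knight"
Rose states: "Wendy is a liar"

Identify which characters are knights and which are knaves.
Wendy is a knight.
Rose is a knave.

Verification:
- Wendy (knight) says "At least one of us is a knight" - this is TRUE because Wendy is a knight.
- Rose (knave) says "Wendy is a liar" - this is FALSE (a lie) because Wendy is a knight.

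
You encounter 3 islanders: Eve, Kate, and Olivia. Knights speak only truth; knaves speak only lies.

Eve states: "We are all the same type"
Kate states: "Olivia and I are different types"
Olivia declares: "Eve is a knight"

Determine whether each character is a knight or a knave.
Eve is a knave.
Kate is a knight.
Olivia is a knave.

Verification:
- Eve (knave) says "We are all the same type" - this is FALSE (a lie) because Kate is a knight and Eve and Olivia are knaves.
- Kate (knight) says "Olivia and I are different types" - this is TRUE because Kate is a knight and Olivia is a knave.
- Olivia (knave) says "Eve is a knight" - this is FALSE (a lie) because Eve is a knave.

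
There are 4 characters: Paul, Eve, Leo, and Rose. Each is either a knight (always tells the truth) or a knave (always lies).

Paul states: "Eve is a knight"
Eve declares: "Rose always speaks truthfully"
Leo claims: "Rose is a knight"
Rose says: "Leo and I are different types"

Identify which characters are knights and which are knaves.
Paul is a knave.
Eve is a knave.
Leo is a knave.
Rose is a knave.

Verification:
- Paul (knave) says "Eve is a knight" - this is FALSE (a lie) because Eve is a knave.
- Eve (knave) says "Rose always speaks truthfully" - this is FALSE (a lie) because Rose is a knave.
- Leo (knave) says "Rose is a knight" - this is FALSE (a lie) because Rose is a knave.
- Rose (knave) says "Leo and I are different types" - this is FALSE (a lie) because Rose is a knave and Leo is a knave.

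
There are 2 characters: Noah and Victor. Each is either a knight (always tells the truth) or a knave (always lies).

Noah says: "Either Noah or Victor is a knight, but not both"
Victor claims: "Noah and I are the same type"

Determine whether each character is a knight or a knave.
Noah is a knight.
Victor is a knave.

Verification:
- Noah (knight) says "Either Noah or Victor is a knight, but not both" - this is TRUE because Noah is a knight and Victor is a knave.
- Victor (knave) says "Noah and I are the same type" - this is FALSE (a lie) because Victor is a knave and Noah is a knight.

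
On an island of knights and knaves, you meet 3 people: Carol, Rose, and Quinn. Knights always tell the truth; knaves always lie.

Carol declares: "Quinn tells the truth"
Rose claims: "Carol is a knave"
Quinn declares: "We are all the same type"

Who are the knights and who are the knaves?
Carol is a knave.
Rose is a knight.
Quinn is a knave.

Verification:
- Carol (knave) says "Quinn tells the truth" - this is FALSE (a lie) because Quinn is a knave.
- Rose (knight) says "Carol is a knave" - this is TRUE because Carol is a knave.
- Quinn (knave) says "We are all the same type" - this is FALSE (a lie) because Rose is a knight and Carol and Quinn are knaves.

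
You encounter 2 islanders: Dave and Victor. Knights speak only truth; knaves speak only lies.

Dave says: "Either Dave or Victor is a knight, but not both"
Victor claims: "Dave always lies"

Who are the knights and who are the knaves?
Dave is a knight.
Victor is a knave.

Verification:
- Dave (knight) says "Either Dave or Victor is a knight, but not both" - this is TRUE because Dave is a knight and Victor is a knave.
- Victor (knave) says "Dave always lies" - this is FALSE (a lie) because Dave is a knight.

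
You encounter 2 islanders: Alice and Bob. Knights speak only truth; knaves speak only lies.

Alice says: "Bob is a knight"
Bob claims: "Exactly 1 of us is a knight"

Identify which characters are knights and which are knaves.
Alice is a knave.
Bob is a knave.

Verification:
- Alice (knave) says "Bob is a knight" - this is FALSE (a lie) because Bob is a knave.
- Bob (knave) says "Exactly 1 of us is a knight" - this is FALSE (a lie) because there are 0 knights.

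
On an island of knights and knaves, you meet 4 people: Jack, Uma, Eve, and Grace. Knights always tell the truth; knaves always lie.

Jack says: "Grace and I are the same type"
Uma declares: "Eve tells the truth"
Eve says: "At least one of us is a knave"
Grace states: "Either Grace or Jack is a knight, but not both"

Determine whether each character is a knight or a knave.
Jack is a knave.
Uma is a knight.
Eve is a knight.
Grace is a knight.

Verification:
- Jack (knave) says "Grace and I are the same type" - this is FALSE (a lie) because Jack is a knave and Grace is a knight.
- Uma (knight) says "Eve tells the truth" - this is TRUE because Eve is a knight.
- Eve (knight) says "At least one of us is a knave" - this is TRUE because Jack is a knave.
- Grace (knight) says "Either Grace or Jack is a knight, but not both" - this is TRUE because Grace is a knight and Jack is a knave.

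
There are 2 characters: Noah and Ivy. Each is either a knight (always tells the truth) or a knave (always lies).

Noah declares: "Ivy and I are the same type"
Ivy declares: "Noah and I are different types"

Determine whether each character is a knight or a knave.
Noah is a knave.
Ivy is a knight.

Verification:
- Noah (knave) says "Ivy and I are the same type" - this is FALSE (a lie) because Noah is a knave and Ivy is a knight.
- Ivy (knight) says "Noah and I are different types" - this is TRUE because Ivy is a knight and Noah is a knave.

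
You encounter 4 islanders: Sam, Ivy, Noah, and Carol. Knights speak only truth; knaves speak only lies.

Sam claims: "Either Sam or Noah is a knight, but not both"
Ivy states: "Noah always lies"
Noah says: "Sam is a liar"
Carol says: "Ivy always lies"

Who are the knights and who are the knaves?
Sam is a knight.
Ivy is a knight.
Noah is a knave.
Carol is a knave.

Verification:
- Sam (knight) says "Either Sam or Noah is a knight, but not both" - this is TRUE because Sam is a knight and Noah is a knave.
- Ivy (knight) says "Noah always lies" - this is TRUE because Noah is a knave.
- Noah (knave) says "Sam is a liar" - this is FALSE (a lie) because Sam is a knight.
- Carol (knave) says "Ivy always lies" - this is FALSE (a lie) because Ivy is a knight.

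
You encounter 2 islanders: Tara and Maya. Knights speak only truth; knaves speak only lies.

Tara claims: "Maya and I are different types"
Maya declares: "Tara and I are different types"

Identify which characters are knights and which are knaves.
Tara is a knave.
Maya is a knave.

Verification:
- Tara (knave) says "Maya and I are different types" - this is FALSE (a lie) because Tara is a knave and Maya is a knave.
- Maya (knave) says "Tara and I are different types" - this is FALSE (a lie) because Maya is a knave and Tara is a knave.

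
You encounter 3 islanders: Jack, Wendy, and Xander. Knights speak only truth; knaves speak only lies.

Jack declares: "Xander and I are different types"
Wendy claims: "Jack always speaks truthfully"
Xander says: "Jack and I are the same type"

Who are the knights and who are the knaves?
Jack is a knight.
Wendy is a knight.
Xander is a knave.

Verification:
- Jack (knight) says "Xander and I are different types" - this is TRUE because Jack is a knight and Xander is a knave.
- Wendy (knight) says "Jack always speaks truthfully" - this is TRUE because Jack is a knight.
- Xander (knave) says "Jack and I are the same type" - this is FALSE (a lie) because Xander is a knave and Jack is a knight.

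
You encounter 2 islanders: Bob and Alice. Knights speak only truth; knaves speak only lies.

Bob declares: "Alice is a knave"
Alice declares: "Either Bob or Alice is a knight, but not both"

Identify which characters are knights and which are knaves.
Bob is a knave.
Alice is a knight.

Verification:
- Bob (knave) says "Alice is a knave" - this is FALSE (a lie) because Alice is a knight.
- Alice (knight) says "Either Bob or Alice is a knight, but not both" - this is TRUE because Bob is a knave and Alice is a knight.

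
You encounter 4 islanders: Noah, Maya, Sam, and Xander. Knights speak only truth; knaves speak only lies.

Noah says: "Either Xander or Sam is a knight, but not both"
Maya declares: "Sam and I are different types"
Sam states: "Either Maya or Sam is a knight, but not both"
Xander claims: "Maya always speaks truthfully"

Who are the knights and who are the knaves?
Noah is a knave.
Maya is a knave.
Sam is a knave.
Xander is a knave.

Verification:
- Noah (knave) says "Either Xander or Sam is a knight, but not both" - this is FALSE (a lie) because Xander is a knave and Sam is a knave.
- Maya (knave) says "Sam and I are different types" - this is FALSE (a lie) because Maya is a knave and Sam is a knave.
- Sam (knave) says "Either Maya or Sam is a knight, but not both" - this is FALSE (a lie) because Maya is a knave and Sam is a knave.
- Xander (knave) says "Maya always speaks truthfully" - this is FALSE (a lie) because Maya is a knave.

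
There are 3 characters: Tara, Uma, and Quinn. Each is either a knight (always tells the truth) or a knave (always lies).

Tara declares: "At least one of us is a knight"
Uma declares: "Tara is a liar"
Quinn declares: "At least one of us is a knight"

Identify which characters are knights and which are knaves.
Tara is a knight.
Uma is a knave.
Quinn is a knight.

Verification:
- Tara (knight) says "At least one of us is a knight" - this is TRUE because Tara and Quinn are knights.
- Uma (knave) says "Tara is a liar" - this is FALSE (a lie) because Tara is a knight.
- Quinn (knight) says "At least one of us is a knight" - this is TRUE because Tara and Quinn are knights.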